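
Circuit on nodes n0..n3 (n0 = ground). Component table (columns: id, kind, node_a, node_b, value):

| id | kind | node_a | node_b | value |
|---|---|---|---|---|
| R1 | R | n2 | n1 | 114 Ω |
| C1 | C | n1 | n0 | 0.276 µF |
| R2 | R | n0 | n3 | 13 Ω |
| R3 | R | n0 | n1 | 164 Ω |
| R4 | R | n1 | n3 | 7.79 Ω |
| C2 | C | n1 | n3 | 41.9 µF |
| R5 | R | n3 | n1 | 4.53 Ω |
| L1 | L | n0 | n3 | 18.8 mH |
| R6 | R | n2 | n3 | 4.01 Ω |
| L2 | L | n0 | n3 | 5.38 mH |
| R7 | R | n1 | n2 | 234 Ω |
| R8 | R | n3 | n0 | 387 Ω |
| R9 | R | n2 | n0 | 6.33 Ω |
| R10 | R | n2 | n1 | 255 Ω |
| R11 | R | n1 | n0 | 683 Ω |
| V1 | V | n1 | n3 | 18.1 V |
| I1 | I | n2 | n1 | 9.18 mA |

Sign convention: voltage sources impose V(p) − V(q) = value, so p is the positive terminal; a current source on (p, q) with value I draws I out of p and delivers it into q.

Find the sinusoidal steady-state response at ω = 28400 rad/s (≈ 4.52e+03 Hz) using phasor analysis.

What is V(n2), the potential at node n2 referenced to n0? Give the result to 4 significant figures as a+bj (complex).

-0.1316-0.4808j V

Element admittances at ω=28400 rad/s:
  Y(R1) = 0.008772+0.000j S between n2,n1
  Y(C1) = 0.000+0.007838j S between n1,n0
  Y(R2) = 0.07692+0.000j S between n0,n3
  Y(R3) = 0.006098+0.000j S between n0,n1
  Y(R4) = 0.1284+0.000j S between n1,n3
  Y(C2) = 0.000+1.190j S between n1,n3
  Y(R5) = 0.2208+0.000j S between n3,n1
  Y(L1) = 0.000-0.001873j S between n0,n3
  Y(R6) = 0.2494+0.000j S between n2,n3
  Y(L2) = 0.000-0.006545j S between n0,n3
  Y(R7) = 0.004274+0.000j S between n1,n2
  Y(R8) = 0.002584+0.000j S between n3,n0
  Y(R9) = 0.1580+0.000j S between n2,n0
  Y(R10) = 0.003922+0.000j S between n2,n1
  Y(R11) = 0.001464+0.000j S between n1,n0
  V1: constraint V(n1)−V(n3) = 18.1
  I1: injects 0.00918 A into n1 (from n2)
Assemble and solve the 4×4 MNA system:
  V(n1)=16.77-0.7660j  V(n2)=-0.1316-0.4808j  V(n3)=-1.328-0.7660j
  i(V1)=-6.730-21.66j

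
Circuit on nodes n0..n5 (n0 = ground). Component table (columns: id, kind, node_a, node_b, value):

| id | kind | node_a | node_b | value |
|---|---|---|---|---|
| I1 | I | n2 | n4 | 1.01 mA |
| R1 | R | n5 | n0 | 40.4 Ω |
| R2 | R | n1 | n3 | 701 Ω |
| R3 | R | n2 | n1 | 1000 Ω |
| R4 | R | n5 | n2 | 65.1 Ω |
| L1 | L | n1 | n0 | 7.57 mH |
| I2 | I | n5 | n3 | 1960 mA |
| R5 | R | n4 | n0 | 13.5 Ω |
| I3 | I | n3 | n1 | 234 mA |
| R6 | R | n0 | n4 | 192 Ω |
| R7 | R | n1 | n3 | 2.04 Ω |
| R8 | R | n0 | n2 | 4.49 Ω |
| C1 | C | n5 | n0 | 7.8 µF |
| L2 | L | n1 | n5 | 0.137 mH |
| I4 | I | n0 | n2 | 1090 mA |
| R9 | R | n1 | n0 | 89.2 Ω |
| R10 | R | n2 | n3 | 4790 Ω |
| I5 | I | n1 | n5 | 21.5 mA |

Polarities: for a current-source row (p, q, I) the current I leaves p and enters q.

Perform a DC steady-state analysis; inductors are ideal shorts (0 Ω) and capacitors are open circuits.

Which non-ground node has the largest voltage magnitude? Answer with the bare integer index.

2

MNA unknowns: 5 node voltages V₁..V_5 plus 2 source currents (L1, L2)
I1: z[2]−=0.00101, z[4]+=0.00101
R1: Y=0.02475 on G[5,0]
R2: Y=0.001427 on G[1,3]
R3: Y=0.001000 on G[2,1]
R4: Y=0.01536 on G[5,2]
L1: row V1−V0=0, i_L1 at 1,0
I2: z[5]−=1.96, z[3]+=1.96
R5: Y=0.07407 on G[4,0]
I3: z[3]−=0.234, z[1]+=0.234
R6: Y=0.005208 on G[0,4]
R7: Y=0.4902 on G[1,3]
R8: Y=0.2227 on G[0,2]
C1: Y=0.000 on G[5,0]
L2: row V1−V5=0, i_L2 at 1,5
I4: z[0]−=1.09, z[2]+=1.09
R9: Y=0.01121 on G[1,0]
R10: Y=0.0002088 on G[2,3]
I5: z[1]−=0.0215, z[5]+=0.0215
solve → V1=0.000, V2=4.554, V3=3.511, V4=0.01274, V5=0.000
aux → i_L1=0.07473, i_L2=1.869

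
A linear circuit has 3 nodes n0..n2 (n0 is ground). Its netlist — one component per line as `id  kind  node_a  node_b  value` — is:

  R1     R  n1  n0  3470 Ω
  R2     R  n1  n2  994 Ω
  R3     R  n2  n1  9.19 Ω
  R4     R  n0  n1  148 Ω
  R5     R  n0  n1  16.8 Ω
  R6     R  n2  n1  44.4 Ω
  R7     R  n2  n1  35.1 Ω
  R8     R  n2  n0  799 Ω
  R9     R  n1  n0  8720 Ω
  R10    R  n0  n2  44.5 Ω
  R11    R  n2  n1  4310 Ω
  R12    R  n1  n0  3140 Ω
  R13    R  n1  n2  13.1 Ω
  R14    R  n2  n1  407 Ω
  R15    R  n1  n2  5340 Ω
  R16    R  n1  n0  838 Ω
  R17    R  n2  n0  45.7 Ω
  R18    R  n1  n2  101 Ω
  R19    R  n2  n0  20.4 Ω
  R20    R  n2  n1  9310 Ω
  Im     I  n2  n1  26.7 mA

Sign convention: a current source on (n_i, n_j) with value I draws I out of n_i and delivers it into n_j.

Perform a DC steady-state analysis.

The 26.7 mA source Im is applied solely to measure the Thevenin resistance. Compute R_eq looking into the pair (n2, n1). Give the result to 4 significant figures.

R_eq = 3.452 Ω

Apply KCL at each of the 2 non-ground nodes and solve the resulting linear system.
Node n1: branches {R1, R2, R3, R4, R5, R6, R7, R9, R11, R12, R13, R14, R15, R16, R18, R20, Im} → V_1 = 0.05357
Node n2: branches {R2, R3, R6, R7, R8, R10, R11, R13, R14, R15, R17, R18, R19, R20, Im} → V_2 = -0.03860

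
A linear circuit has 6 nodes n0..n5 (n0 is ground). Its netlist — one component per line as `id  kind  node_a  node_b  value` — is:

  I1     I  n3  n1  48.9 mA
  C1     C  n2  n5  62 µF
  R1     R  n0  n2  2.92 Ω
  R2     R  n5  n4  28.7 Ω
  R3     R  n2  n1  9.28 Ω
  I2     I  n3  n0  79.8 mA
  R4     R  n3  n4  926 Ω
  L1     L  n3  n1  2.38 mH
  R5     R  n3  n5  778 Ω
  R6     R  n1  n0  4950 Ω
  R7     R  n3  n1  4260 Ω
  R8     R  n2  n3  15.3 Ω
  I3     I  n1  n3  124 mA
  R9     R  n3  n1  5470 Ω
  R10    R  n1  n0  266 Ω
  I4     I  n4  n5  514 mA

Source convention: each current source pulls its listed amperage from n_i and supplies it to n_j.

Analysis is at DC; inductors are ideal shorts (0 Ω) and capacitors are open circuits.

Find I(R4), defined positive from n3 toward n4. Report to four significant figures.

Element admittances at DC:
  I1: injects 0.0489 A into n1 (from n3)
  Y(C1) = 0.000 S between n2,n5
  Y(R1) = 0.3425 S between n0,n2
  Y(R2) = 0.03484 S between n5,n4
  Y(R3) = 0.1078 S between n2,n1
  I2: injects 0.0798 A into n0 (from n3)
  Y(R4) = 0.001080 S between n3,n4
  L1: short n3↔n1 (DC inductor)
  Y(R5) = 0.001285 S between n3,n5
  Y(R6) = 0.0002020 S between n1,n0
  Y(R7) = 0.0002347 S between n3,n1
  Y(R8) = 0.06536 S between n2,n3
  I3: injects 0.124 A into n3 (from n1)
  Y(R9) = 0.0001828 S between n3,n1
  Y(R10) = 0.003759 S between n1,n0
  I4: injects 0.514 A into n5 (from n4)
Assemble and solve the 6×6 MNA system:
  V(n1)=-0.6709  V(n2)=-0.2253  V(n3)=-0.6709  V(n4)=-8.555  V(n5)=5.953
  i(L1)=0.02442

0.008514 A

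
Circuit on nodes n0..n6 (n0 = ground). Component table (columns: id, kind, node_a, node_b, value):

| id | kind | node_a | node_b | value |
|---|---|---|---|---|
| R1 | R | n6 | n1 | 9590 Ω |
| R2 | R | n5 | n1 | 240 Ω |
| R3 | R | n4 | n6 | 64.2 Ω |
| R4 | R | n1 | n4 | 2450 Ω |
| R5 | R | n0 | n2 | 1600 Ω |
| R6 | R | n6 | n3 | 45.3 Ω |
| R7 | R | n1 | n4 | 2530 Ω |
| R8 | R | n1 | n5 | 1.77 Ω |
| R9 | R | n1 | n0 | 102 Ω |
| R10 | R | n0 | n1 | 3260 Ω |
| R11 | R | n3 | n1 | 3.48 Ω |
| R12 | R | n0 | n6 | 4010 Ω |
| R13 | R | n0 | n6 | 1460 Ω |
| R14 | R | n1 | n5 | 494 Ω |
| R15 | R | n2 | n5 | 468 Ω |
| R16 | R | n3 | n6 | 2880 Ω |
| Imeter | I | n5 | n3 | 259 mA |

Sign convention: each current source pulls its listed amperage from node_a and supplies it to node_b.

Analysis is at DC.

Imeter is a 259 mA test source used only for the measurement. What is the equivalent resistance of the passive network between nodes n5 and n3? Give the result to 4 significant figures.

Element admittances at DC:
  Y(R1) = 0.0001043 S between n6,n1
  Y(R2) = 0.004167 S between n5,n1
  Y(R3) = 0.01558 S between n4,n6
  Y(R4) = 0.0004082 S between n1,n4
  Y(R5) = 0.0006250 S between n0,n2
  Y(R6) = 0.02208 S between n6,n3
  Y(R7) = 0.0003953 S between n1,n4
  Y(R8) = 0.5650 S between n1,n5
  Y(R9) = 0.009804 S between n1,n0
  Y(R10) = 0.0003067 S between n0,n1
  Y(R11) = 0.2874 S between n3,n1
  Y(R12) = 0.0002494 S between n0,n6
  Y(R13) = 0.0006849 S between n0,n6
  Y(R14) = 0.002024 S between n1,n5
  Y(R15) = 0.002137 S between n2,n5
  Y(R16) = 0.0003472 S between n3,n6
  Imeter: injects 0.259 A into n3 (from n5)
Assemble and solve the 6×6 MNA system:
  V(n1)=-0.04838  V(n2)=-0.3879  V(n3)=0.8479  V(n4)=0.7423  V(n5)=-0.5014  V(n6)=0.7831

R_eq = 5.210 Ω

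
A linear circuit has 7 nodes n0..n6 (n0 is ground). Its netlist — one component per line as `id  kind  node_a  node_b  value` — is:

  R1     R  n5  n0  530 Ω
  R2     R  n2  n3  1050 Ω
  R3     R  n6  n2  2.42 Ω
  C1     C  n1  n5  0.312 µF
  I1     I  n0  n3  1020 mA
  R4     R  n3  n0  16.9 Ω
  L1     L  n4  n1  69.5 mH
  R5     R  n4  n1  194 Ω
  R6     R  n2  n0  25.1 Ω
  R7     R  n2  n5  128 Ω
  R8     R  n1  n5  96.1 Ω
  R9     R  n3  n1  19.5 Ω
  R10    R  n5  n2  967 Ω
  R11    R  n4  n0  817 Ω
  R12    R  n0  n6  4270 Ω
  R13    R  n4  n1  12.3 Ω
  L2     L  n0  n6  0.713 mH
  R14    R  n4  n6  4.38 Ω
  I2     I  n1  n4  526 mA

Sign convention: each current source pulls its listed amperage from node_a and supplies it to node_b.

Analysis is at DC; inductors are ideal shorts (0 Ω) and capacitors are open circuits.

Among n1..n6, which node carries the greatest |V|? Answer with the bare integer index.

3

MNA unknowns: 6 node voltages V₁..V_6 plus 2 source currents (L1, L2)
R1: Y=0.001887 on G[5,0]
R2: Y=0.0009524 on G[2,3]
R3: Y=0.4132 on G[6,2]
C1: Y=0.000 on G[1,5]
I1: z[0]−=1.02, z[3]+=1.02
R4: Y=0.05917 on G[3,0]
L1: row V4−V1=0, i_L1 at 4,1
R5: Y=0.005155 on G[4,1]
R6: Y=0.03984 on G[2,0]
R7: Y=0.007812 on G[2,5]
R8: Y=0.01041 on G[1,5]
R9: Y=0.05128 on G[3,1]
R10: Y=0.001034 on G[5,2]
R11: Y=0.001224 on G[4,0]
R12: Y=0.0002342 on G[0,6]
R13: Y=0.08130 on G[4,1]
L2: row V0−V6=0, i_L2 at 0,6
R14: Y=0.2283 on G[4,6]
I2: z[1]−=0.526, z[4]+=0.526
solve → V1=1.789, V2=0.03767, V3=9.980, V4=1.789, V5=0.8966, V6=0.000
aux → i_L1=0.1153, i_L2=-0.4241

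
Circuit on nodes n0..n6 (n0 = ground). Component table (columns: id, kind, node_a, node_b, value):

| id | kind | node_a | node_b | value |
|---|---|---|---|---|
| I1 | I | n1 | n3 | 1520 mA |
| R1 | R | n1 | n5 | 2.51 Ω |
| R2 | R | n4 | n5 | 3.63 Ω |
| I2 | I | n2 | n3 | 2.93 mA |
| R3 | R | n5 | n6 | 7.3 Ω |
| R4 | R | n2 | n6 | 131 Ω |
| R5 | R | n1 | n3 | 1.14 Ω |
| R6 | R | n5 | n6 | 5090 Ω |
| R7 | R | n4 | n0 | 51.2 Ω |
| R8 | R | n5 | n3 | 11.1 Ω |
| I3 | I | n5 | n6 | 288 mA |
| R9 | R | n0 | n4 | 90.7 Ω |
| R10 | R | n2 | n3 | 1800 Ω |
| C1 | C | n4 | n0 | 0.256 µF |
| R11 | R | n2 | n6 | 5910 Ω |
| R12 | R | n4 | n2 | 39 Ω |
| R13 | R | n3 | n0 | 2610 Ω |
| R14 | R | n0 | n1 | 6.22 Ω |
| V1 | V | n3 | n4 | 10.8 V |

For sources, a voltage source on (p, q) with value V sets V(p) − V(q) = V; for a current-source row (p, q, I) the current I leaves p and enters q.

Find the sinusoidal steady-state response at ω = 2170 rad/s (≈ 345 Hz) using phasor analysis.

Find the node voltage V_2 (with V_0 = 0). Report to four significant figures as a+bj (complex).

-4.789+0.02082j V

MNA unknowns: 6 node voltages V₁..V_6 plus 1 source current (V1)
I1: z[1]−=1.52, z[3]+=1.52
R1: Y=0.3984+0.000j on G[1,5]
R2: Y=0.2755+0.000j on G[4,5]
I2: z[2]−=0.00293, z[3]+=0.00293
R3: Y=0.1370+0.000j on G[5,6]
R4: Y=0.007634+0.000j on G[2,6]
R5: Y=0.8772+0.000j on G[1,3]
R6: Y=0.0001965+0.000j on G[5,6]
R7: Y=0.01953+0.000j on G[4,0]
R8: Y=0.09009+0.000j on G[5,3]
I3: z[5]−=0.288, z[6]+=0.288
R9: Y=0.01103+0.000j on G[0,4]
R10: Y=0.0005556+0.000j on G[2,3]
C1: Y=0.000+0.0005555j on G[4,0]
R11: Y=0.0001692+0.000j on G[2,6]
R12: Y=0.02564+0.000j on G[4,2]
R13: Y=0.0003831+0.000j on G[3,0]
R14: Y=0.1608+0.000j on G[0,1]
V1: row V3−V4=10.8, i_V1 at 3,4
solve → V1=1.224+0.01837j, V2=-4.789+0.02082j, V3=4.305+0.02114j, V4=-6.495+0.02114j, V5=-1.250+0.01971j, V6=0.5457+0.01977j
aux → i_V1=-1.687-0.002560j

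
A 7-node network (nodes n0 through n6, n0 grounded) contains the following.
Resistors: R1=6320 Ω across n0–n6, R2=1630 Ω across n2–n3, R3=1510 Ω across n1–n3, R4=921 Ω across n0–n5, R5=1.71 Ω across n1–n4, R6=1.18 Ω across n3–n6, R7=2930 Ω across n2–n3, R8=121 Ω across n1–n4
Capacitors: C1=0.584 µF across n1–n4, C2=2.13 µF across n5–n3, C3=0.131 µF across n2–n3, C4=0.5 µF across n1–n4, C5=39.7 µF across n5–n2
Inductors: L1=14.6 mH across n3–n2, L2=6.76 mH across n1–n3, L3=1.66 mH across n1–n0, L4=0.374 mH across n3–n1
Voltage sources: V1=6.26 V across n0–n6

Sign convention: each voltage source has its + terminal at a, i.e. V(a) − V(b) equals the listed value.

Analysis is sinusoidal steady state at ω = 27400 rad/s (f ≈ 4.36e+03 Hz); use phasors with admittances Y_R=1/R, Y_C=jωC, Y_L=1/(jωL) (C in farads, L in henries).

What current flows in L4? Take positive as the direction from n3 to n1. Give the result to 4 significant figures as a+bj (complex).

MNA unknowns: 6 node voltages V₁..V_6 plus 1 source current (V1)
R1: Y=0.0001582+0.000j on G[0,6]
R2: Y=0.0006135+0.000j on G[2,3]
C1: Y=0.000+0.01600j on G[1,4]
L1: Y=0.000-0.002500j on G[3,2]
R3: Y=0.0006623+0.000j on G[1,3]
R4: Y=0.001086+0.000j on G[0,5]
C2: Y=0.000+0.05836j on G[5,3]
C3: Y=0.000+0.003589j on G[2,3]
R5: Y=0.5848+0.000j on G[1,4]
R6: Y=0.8475+0.000j on G[3,6]
L2: Y=0.000-0.005399j on G[1,3]
R7: Y=0.0003413+0.000j on G[2,3]
R8: Y=0.008264+0.000j on G[1,4]
L3: Y=0.000-0.02199j on G[1,0]
C4: Y=0.000+0.01370j on G[1,4]
C5: Y=0.000+1.088j on G[5,2]
L4: Y=0.000-0.09758j on G[3,1]
V1: row V0−V6=6.26, i_V1 at 0,6
solve → V1=-5.150-0.1157j, V2=-6.243-0.2471j, V3=-6.249-0.1333j, V4=-5.150-0.1157j, V5=-6.243-0.2472j, V6=-6.260+0.000j
aux → i_V1=-0.01031+0.1129j

-0.001720+0.1073j A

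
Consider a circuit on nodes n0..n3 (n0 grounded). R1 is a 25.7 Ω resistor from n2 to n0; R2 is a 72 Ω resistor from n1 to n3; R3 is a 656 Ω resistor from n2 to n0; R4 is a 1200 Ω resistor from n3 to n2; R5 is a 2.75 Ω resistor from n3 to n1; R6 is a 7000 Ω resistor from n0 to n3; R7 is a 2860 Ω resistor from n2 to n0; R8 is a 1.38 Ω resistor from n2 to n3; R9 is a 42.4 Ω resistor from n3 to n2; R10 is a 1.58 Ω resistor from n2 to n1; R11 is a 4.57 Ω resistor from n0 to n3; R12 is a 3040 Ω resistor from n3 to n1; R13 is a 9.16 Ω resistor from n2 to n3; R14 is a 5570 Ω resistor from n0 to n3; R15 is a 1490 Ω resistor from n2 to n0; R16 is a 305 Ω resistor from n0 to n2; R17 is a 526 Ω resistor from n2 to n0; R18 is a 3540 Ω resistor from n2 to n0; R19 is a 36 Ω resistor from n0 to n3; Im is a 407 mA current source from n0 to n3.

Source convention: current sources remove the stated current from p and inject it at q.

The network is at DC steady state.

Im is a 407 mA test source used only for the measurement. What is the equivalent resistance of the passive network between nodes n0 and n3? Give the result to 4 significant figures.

Apply KCL at each of the 3 non-ground nodes and solve the resulting linear system.
Node n1: branches {R2, R5, R10, R12} → V_1 = 1.358
Node n2: branches {R1, R3, R4, R7, R8, R9, R10, R13, R15, R16, R17, R18} → V_2 = 1.337
Node n3: branches {R2, R4, R5, R6, R8, R9, R11, R12, R13, R14, R19, Im} → V_3 = 1.394

R_eq = 3.426 Ω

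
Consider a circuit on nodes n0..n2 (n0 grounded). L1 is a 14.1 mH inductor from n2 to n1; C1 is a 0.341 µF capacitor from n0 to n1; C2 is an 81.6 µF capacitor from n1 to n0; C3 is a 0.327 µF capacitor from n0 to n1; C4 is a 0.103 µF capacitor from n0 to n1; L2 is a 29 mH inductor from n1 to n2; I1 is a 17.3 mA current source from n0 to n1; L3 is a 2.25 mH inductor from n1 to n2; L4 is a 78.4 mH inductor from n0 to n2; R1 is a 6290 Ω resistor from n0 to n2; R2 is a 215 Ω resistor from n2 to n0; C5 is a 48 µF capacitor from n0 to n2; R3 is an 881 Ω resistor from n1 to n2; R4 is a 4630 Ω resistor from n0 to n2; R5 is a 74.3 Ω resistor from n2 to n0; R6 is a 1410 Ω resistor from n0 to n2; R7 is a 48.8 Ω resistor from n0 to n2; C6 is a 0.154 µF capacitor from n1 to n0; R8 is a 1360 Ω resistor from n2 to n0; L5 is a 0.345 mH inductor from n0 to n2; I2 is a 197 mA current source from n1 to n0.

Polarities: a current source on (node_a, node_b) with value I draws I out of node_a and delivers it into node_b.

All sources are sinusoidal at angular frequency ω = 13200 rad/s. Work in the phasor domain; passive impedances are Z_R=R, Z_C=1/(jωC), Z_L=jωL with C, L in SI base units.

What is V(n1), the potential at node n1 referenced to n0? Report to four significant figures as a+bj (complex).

Apply KCL at each of the 2 non-ground nodes and solve the resulting linear system.
Node n1: branches {L1, C1, C2, C3, C4, L2, I1, L3, R3, C6, I2} → V_1 = -0.0003142+0.1723j
Node n2: branches {L1, L2, L3, L4, R1, R2, C5, R3, R4, R5, R6, R7, R8, L5} → V_2 = 0.002690-0.01902j

-0.0003142+0.1723j V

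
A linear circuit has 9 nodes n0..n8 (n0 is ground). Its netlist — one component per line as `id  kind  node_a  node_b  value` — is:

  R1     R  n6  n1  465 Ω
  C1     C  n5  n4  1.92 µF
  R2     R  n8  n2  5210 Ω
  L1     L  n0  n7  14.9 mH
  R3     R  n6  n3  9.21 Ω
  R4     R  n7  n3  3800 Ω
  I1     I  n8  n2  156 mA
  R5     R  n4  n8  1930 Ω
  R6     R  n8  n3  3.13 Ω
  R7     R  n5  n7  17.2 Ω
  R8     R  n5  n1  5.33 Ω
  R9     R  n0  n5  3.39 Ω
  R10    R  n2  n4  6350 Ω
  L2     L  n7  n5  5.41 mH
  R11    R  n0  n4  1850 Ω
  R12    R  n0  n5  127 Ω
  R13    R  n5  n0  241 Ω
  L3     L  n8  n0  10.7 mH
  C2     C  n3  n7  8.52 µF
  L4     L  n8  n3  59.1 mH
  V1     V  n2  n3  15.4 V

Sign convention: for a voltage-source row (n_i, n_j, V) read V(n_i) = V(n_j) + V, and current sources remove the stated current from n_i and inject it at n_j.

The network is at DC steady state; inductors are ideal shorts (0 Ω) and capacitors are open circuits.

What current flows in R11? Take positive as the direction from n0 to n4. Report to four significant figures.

-0.001078 A

MNA unknowns: 8 node voltages V₁..V_8 plus 5 source currents (L1, L2, L3, L4, V1)
R1: Y=0.002151 on G[6,1]
C1: Y=0.000 on G[5,4]
R2: Y=0.0001919 on G[8,2]
L1: row V0−V7=0, i_L1 at 0,7
R3: Y=0.1086 on G[6,3]
R4: Y=0.0002632 on G[7,3]
I1: z[8]−=0.156, z[2]+=0.156
R5: Y=0.0005181 on G[4,8]
R6: Y=0.3195 on G[8,3]
R7: Y=0.05814 on G[5,7]
R8: Y=0.1876 on G[5,1]
R9: Y=0.2950 on G[0,5]
R10: Y=0.0001575 on G[2,4]
L2: row V7−V5=0, i_L2 at 7,5
R11: Y=0.0005405 on G[0,4]
R12: Y=0.007874 on G[0,5]
R13: Y=0.004149 on G[5,0]
L3: row V8−V0=0, i_L3 at 8,0
C2: Y=0.000 on G[3,7]
L4: row V8−V3=0, i_L4 at 8,3
V1: row V2−V3=15.4, i_V1 at 2,3
solve → V1=0.000, V2=15.40, V3=0.000, V4=1.994, V5=0.000, V6=0.000, V7=0.000, V8=0.000
aux → i_L1=0.000, i_L2=0.000, i_L3=-0.001078, i_L4=-0.1509, i_V1=0.1509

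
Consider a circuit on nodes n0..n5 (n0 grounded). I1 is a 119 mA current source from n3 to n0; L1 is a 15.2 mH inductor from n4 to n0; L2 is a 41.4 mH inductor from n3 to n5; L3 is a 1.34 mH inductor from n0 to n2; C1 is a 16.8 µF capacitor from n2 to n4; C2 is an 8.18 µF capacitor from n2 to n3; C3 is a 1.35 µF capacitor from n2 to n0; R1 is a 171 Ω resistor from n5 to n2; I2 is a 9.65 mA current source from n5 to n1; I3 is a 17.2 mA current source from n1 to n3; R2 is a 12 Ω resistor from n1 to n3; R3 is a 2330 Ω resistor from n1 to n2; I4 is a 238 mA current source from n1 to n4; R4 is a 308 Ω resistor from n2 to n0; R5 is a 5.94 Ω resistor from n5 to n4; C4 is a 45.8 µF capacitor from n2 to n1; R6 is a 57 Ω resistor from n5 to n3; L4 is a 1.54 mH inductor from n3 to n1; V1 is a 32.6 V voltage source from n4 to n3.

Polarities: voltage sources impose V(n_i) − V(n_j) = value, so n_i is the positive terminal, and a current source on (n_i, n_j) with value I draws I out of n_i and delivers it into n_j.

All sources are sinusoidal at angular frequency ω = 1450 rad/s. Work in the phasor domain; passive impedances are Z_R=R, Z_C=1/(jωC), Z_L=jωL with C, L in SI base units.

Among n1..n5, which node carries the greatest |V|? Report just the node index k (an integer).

4

MNA unknowns: 5 node voltages V₁..V_5 plus 1 source current (V1)
I1: z[3]−=0.119, z[0]+=0.119
L1: Y=0.000-0.04537j on G[4,0]
L2: Y=0.000-0.01666j on G[3,5]
L3: Y=0.000-0.5147j on G[0,2]
C1: Y=0.000+0.02436j on G[2,4]
C2: Y=0.000+0.01186j on G[2,3]
C3: Y=0.000+0.001958j on G[2,0]
R1: Y=0.005848+0.000j on G[5,2]
I2: z[5]−=0.00965, z[1]+=0.00965
I3: z[1]−=0.0172, z[3]+=0.0172
R2: Y=0.08333+0.000j on G[1,3]
R3: Y=0.0004292+0.000j on G[1,2]
I4: z[1]−=0.238, z[4]+=0.238
R4: Y=0.003247+0.000j on G[2,0]
R5: Y=0.1684+0.000j on G[5,4]
C4: Y=0.000+0.06641j on G[2,1]
R6: Y=0.01754+0.000j on G[5,3]
L4: Y=0.000-0.4478j on G[3,1]
V1: row V4−V3=32.6, i_V1 at 4,3
solve → V1=5.155+4.632j, V2=-3.235-0.6224j, V3=3.908+4.642j, V4=36.51+4.642j, V5=32.06+6.927j
aux → i_V1=-0.5925+1.073j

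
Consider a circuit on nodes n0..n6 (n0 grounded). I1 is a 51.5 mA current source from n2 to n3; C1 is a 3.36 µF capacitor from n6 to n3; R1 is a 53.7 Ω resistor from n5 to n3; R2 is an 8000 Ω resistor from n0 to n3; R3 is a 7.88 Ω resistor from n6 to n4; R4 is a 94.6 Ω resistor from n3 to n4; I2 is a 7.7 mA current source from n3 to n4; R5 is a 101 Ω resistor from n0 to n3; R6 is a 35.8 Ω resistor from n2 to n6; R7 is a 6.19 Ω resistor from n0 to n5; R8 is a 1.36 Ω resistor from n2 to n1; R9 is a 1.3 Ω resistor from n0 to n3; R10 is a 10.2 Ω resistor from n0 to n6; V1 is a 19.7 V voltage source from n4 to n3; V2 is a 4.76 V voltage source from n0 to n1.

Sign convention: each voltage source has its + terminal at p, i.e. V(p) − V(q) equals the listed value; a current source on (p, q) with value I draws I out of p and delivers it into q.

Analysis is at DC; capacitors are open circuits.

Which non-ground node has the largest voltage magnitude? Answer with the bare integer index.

4

Element admittances at DC:
  I1: injects 0.0515 A into n3 (from n2)
  Y(C1) = 0.000 S between n6,n3
  Y(R1) = 0.01862 S between n5,n3
  Y(R2) = 0.0001250 S between n0,n3
  Y(R3) = 0.1269 S between n6,n4
  Y(R4) = 0.01057 S between n3,n4
  I2: injects 0.0077 A into n4 (from n3)
  Y(R5) = 0.009901 S between n0,n3
  Y(R6) = 0.02793 S between n2,n6
  Y(R7) = 0.1616 S between n0,n5
  Y(R8) = 0.7353 S between n2,n1
  Y(R9) = 0.7692 S between n0,n3
  Y(R10) = 0.09804 S between n0,n6
  V1: constraint V(n4)−V(n3) = 19.7
  V2: constraint V(n0)−V(n1) = 4.76
Assemble and solve the 8×8 MNA system:
  V(n1)=-4.760  V(n2)=-4.336  V(n3)=-1.460  V(n4)=18.24  V(n5)=-0.1509  V(n6)=8.674
  i(V1)=-1.414  i(V2)=-0.3119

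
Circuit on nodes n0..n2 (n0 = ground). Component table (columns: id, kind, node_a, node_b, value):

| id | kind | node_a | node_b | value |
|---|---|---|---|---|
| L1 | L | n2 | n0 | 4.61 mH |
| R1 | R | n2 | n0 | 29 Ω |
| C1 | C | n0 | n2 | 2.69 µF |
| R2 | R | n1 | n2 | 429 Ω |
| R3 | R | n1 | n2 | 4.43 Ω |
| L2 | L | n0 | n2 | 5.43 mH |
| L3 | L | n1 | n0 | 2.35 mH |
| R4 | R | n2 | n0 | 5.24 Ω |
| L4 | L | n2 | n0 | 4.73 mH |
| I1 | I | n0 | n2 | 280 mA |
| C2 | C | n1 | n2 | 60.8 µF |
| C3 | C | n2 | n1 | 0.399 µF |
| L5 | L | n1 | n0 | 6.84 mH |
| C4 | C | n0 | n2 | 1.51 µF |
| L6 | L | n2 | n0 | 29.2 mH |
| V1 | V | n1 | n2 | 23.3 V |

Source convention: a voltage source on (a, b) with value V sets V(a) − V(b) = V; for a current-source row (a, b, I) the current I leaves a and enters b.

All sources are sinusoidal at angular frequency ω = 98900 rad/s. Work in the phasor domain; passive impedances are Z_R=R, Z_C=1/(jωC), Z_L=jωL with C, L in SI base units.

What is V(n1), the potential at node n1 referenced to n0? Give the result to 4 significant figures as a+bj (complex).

Apply KCL at each of the 2 non-ground nodes and solve the resulting linear system.
Node n1: branches {R2, R3, L3, C2, C3, L5, V1} → V_1 = 23.85-0.3869j
Node n2: branches {L1, R1, C1, R2, R3, L2, R4, L4, I1, C2, C3, C4, L6, V1} → V_2 = 0.5505-0.3869j
Source currents: i(V1)=-5.312-140.9j

23.85-0.3869j V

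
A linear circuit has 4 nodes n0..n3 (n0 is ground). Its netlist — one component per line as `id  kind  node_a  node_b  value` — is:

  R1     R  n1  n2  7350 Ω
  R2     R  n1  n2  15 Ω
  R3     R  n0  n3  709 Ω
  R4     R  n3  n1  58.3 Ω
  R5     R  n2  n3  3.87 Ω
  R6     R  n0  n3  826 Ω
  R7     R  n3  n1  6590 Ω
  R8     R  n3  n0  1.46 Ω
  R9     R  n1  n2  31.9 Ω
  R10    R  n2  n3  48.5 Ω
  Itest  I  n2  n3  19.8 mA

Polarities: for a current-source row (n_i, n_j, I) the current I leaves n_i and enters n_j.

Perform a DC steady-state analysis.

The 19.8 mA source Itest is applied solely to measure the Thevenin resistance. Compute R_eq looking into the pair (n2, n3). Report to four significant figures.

Element admittances at DC:
  Y(R1) = 0.0001361 S between n1,n2
  Y(R2) = 0.06667 S between n1,n2
  Y(R3) = 0.001410 S between n0,n3
  Y(R4) = 0.01715 S between n3,n1
  Y(R5) = 0.2584 S between n2,n3
  Y(R6) = 0.001211 S between n0,n3
  Y(R7) = 0.0001517 S between n3,n1
  Y(R8) = 0.6849 S between n3,n0
  Y(R9) = 0.03135 S between n1,n2
  Y(R10) = 0.02062 S between n2,n3
  Itest: injects 0.0198 A into n3 (from n2)
Assemble and solve the 3×3 MNA system:
  V(n1)=-0.05731  V(n2)=-0.06741  V(n3)=0.000

R_eq = 3.405 Ω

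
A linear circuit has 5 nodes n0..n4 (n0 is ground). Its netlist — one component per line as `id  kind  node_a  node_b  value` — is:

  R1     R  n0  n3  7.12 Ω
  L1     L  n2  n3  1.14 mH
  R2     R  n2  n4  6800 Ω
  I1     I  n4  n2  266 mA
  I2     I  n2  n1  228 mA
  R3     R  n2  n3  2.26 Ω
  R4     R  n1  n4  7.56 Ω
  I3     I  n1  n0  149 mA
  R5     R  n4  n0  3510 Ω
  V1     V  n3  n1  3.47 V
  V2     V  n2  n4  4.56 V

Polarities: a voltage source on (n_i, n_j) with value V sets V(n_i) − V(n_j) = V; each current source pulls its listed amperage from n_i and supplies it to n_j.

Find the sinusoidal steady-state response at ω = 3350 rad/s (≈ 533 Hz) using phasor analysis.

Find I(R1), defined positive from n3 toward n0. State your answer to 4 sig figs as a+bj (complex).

-0.1474+1.533e-05j A

MNA unknowns: 4 node voltages V₁..V_4 plus 2 source currents (V1, V2)
R1: Y=0.1404+0.000j on G[0,3]
L1: Y=0.000-0.2618j on G[2,3]
R2: Y=0.0001471+0.000j on G[2,4]
I1: z[4]−=0.266, z[2]+=0.266
I2: z[2]−=0.228, z[1]+=0.228
R3: Y=0.4425+0.000j on G[2,3]
R4: Y=0.1323+0.000j on G[1,4]
I3: z[1]−=0.149, z[0]+=0.149
R5: Y=0.0002849+0.000j on G[4,0]
V1: row V3−V1=3.47, i_V1 at 3,1
V2: row V2−V4=4.56, i_V2 at 2,4
solve → V1=-4.519+0.0001092j, V2=-1.168-0.05382j, V3=-1.049+0.0001092j, V4=-5.728-0.05382j
aux → i_V1=0.08085+0.007133j, i_V2=0.1039-0.007149j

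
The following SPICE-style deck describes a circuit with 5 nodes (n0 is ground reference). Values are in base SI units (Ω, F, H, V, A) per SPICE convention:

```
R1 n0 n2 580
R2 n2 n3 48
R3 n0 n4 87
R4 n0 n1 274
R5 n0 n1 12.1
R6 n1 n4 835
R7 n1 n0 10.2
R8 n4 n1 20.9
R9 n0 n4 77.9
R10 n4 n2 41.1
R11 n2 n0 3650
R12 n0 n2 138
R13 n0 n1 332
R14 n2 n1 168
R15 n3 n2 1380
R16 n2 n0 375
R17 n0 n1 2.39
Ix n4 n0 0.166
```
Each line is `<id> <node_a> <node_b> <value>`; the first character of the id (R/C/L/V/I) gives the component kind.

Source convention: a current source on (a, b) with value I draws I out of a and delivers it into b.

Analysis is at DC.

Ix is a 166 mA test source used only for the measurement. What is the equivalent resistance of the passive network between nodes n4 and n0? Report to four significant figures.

R_eq = 12.58 Ω

Element admittances at DC:
  Y(R1) = 0.001724 S between n0,n2
  Y(R2) = 0.02083 S between n2,n3
  Y(R3) = 0.01149 S between n0,n4
  Y(R4) = 0.003650 S between n0,n1
  Y(R5) = 0.08264 S between n0,n1
  Y(R6) = 0.001198 S between n1,n4
  Y(R7) = 0.09804 S between n1,n0
  Y(R8) = 0.04785 S between n4,n1
  Y(R9) = 0.01284 S between n0,n4
  Y(R10) = 0.02433 S between n4,n2
  Y(R11) = 0.0002740 S between n2,n0
  Y(R12) = 0.007246 S between n0,n2
  Y(R13) = 0.003012 S between n0,n1
  Y(R14) = 0.005952 S between n2,n1
  Y(R15) = 0.0007246 S between n3,n2
  Y(R16) = 0.002667 S between n2,n0
  Y(R17) = 0.4184 S between n0,n1
  Ix: injects 0.166 A into n0 (from n4)
Assemble and solve the 4×4 MNA system:
  V(n1)=-0.1660  V(n2)=-1.227  V(n3)=-1.227  V(n4)=-2.088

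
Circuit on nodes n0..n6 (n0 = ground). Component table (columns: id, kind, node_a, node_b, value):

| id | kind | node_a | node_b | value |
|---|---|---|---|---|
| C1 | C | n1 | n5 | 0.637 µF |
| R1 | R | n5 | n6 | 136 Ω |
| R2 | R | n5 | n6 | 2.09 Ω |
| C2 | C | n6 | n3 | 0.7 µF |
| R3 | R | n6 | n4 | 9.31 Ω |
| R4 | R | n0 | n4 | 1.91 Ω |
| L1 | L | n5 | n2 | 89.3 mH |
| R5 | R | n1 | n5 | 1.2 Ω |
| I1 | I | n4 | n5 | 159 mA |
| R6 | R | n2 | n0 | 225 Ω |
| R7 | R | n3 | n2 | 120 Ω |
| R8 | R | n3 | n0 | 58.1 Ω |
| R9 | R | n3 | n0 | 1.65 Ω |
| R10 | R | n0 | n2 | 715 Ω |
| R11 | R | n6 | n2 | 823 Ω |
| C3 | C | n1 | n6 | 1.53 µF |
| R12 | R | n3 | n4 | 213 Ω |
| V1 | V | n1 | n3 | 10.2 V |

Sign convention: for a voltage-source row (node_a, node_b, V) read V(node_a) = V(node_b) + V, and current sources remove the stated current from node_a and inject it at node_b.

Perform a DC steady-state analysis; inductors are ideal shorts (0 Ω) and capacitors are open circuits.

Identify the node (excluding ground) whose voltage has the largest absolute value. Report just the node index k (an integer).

Element admittances at DC:
  Y(C1) = 0.000 S between n1,n5
  Y(R1) = 0.007353 S between n5,n6
  Y(R2) = 0.4785 S between n5,n6
  Y(C2) = 0.000 S between n6,n3
  Y(R3) = 0.1074 S between n6,n4
  Y(R4) = 0.5236 S between n0,n4
  L1: short n5↔n2 (DC inductor)
  Y(R5) = 0.8333 S between n1,n5
  I1: injects 0.159 A into n5 (from n4)
  Y(R6) = 0.004444 S between n2,n0
  Y(R7) = 0.008333 S between n3,n2
  Y(R8) = 0.01721 S between n3,n0
  Y(R9) = 0.6061 S between n3,n0
  Y(R10) = 0.001399 S between n0,n2
  Y(R11) = 0.001215 S between n6,n2
  Y(C3) = 0.000 S between n1,n6
  Y(R12) = 0.004695 S between n3,n4
  V1: constraint V(n1)−V(n3) = 10.2
Assemble and solve the 8×8 MNA system:
  V(n1)=9.316  V(n2)=8.551  V(n3)=-0.8835  V(n4)=0.9564  V(n5)=8.551  V(n6)=7.179
  i(L1)=0.1303  i(V1)=-0.6379

1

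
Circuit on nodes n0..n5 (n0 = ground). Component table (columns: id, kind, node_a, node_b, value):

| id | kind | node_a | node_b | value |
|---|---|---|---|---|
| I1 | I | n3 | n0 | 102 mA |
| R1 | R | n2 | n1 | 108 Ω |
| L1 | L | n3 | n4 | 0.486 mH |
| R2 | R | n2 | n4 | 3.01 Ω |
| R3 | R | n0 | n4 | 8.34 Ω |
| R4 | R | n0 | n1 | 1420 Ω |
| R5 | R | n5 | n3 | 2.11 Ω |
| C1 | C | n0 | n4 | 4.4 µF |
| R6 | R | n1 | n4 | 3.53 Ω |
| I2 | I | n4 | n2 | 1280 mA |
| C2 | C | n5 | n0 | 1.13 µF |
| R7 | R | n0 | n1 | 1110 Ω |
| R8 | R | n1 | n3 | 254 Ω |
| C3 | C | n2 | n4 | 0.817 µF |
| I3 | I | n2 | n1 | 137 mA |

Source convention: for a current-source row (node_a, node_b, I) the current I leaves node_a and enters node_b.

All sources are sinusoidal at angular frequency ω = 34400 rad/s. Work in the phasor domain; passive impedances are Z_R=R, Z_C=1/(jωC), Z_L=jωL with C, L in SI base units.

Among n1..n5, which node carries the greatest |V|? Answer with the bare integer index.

2

Element admittances at ω=34400 rad/s:
  I1: injects 0.102 A into n0 (from n3)
  Y(R1) = 0.009259+0.000j S between n2,n1
  Y(L1) = 0.000-0.05981j S between n3,n4
  Y(R2) = 0.3322+0.000j S between n2,n4
  Y(R3) = 0.1199+0.000j S between n0,n4
  Y(R4) = 0.0007042+0.000j S between n0,n1
  Y(R5) = 0.4739+0.000j S between n5,n3
  Y(C1) = 0.000+0.1514j S between n0,n4
  Y(R6) = 0.2833+0.000j S between n1,n4
  I2: injects 1.28 A into n2 (from n4)
  Y(C2) = 0.000+0.03887j S between n5,n0
  Y(R7) = 0.0009009+0.000j S between n0,n1
  Y(R8) = 0.003937+0.000j S between n1,n3
  Y(C3) = 0.000+0.02810j S between n2,n4
  I3: injects 0.137 A into n1 (from n2)
Assemble and solve the 5×5 MNA system:
  V(n1)=0.2714+0.8293j  V(n2)=3.062+0.6014j  V(n3)=-1.529-1.772j  V(n4)=-0.2769+0.8776j  V(n5)=-1.663-1.636j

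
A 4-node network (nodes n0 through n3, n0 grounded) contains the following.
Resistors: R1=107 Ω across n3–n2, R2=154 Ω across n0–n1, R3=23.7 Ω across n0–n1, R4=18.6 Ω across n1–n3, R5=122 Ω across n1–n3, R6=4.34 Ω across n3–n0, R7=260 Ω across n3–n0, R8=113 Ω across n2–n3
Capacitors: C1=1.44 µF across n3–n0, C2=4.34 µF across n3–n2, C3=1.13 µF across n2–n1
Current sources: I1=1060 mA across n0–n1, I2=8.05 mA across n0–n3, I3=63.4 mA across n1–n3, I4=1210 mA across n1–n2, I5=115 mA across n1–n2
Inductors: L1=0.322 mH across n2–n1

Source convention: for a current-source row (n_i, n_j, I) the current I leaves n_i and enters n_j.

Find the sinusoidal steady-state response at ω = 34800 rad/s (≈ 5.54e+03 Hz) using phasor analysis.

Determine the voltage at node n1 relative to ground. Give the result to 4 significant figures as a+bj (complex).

-1.976-5.424j V

Element admittances at ω=34800 rad/s:
  Y(R1) = 0.009346+0.000j S between n3,n2
  Y(C1) = 0.000+0.05011j S between n3,n0
  I1: injects 1.06 A into n1 (from n0)
  Y(R2) = 0.006494+0.000j S between n0,n1
  I2: injects 0.00805 A into n3 (from n0)
  Y(R3) = 0.04219+0.000j S between n0,n1
  I3: injects 0.0634 A into n3 (from n1)
  Y(R4) = 0.05376+0.000j S between n1,n3
  Y(C2) = 0.000+0.1510j S between n3,n2
  I4: injects 1.21 A into n2 (from n1)
  Y(L1) = 0.000-0.08924j S between n2,n1
  Y(R5) = 0.008197+0.000j S between n1,n3
  Y(R6) = 0.2304+0.000j S between n3,n0
  Y(C3) = 0.000+0.03932j S between n2,n1
  Y(R7) = 0.003846+0.000j S between n3,n0
  Y(R8) = 0.008850+0.000j S between n2,n3
  I5: injects 0.115 A into n2 (from n1)
Assemble and solve the 3×3 MNA system:
  V(n1)=-1.976-5.424j  V(n2)=10.12-9.410j  V(n3)=4.983+0.06131j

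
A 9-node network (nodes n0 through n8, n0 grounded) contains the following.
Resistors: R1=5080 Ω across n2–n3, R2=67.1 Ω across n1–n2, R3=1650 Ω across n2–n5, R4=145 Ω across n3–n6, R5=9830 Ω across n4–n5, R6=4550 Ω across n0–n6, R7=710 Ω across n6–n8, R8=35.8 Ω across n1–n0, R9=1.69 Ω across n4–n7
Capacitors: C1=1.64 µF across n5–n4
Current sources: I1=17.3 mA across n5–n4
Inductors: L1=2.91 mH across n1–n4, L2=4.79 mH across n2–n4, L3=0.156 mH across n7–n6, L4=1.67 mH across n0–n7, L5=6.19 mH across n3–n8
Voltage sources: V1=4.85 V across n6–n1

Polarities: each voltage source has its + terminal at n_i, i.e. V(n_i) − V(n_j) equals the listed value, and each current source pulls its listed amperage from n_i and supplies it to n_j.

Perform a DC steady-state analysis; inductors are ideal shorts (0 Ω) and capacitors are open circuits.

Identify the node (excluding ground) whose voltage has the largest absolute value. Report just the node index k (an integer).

5

Element admittances at DC:
  Y(R1) = 0.0001969 S between n2,n3
  Y(R2) = 0.01490 S between n1,n2
  Y(R3) = 0.0006061 S between n2,n5
  Y(R4) = 0.006897 S between n3,n6
  Y(R5) = 0.0001017 S between n4,n5
  Y(C1) = 0.000 S between n5,n4
  I1: injects 0.0173 A into n4 (from n5)
  Y(R6) = 0.0002198 S between n0,n6
  L1: short n1↔n4 (DC inductor)
  Y(R7) = 0.001408 S between n6,n8
  Y(R8) = 0.02793 S between n1,n0
  Y(R9) = 0.5917 S between n4,n7
  L2: short n2↔n4 (DC inductor)
  L3: short n7↔n6 (DC inductor)
  L4: short n0↔n7 (DC inductor)
  L5: short n3↔n8 (DC inductor)
  V1: constraint V(n6)−V(n1) = 4.85
Assemble and solve the 14×14 MNA system:
  V(n1)=-4.850  V(n2)=-4.850  V(n3)=-0.1123  V(n4)=-4.850  V(n5)=-29.29  V(n6)=0.000  V(n7)=0.000  V(n8)=-0.1123
  i(L1)=-2.871  i(L2)=-0.01388  i(L3)=-3.005  i(L4)=-0.1355  i(L5)=-0.0001582  i(V1)=-3.006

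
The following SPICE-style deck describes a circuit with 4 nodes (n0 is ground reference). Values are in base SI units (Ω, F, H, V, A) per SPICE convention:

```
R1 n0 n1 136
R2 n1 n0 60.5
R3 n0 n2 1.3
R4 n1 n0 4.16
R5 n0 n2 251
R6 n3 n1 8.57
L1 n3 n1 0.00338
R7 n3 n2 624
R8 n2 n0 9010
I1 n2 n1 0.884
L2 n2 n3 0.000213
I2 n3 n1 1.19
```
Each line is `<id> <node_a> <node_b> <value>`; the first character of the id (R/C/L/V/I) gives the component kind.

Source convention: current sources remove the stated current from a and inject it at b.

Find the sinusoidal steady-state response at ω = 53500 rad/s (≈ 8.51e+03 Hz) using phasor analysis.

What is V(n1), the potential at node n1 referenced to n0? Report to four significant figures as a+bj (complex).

Element admittances at ω=53500 rad/s:
  Y(R1) = 0.007353+0.000j S between n0,n1
  Y(R2) = 0.01653+0.000j S between n1,n0
  Y(R3) = 0.7692+0.000j S between n0,n2
  Y(R4) = 0.2404+0.000j S between n1,n0
  Y(R5) = 0.003984+0.000j S between n0,n2
  Y(R6) = 0.1167+0.000j S between n3,n1
  Y(L1) = 0.000-0.005530j S between n3,n1
  Y(R7) = 0.001603+0.000j S between n3,n2
  Y(R8) = 0.0001110+0.000j S between n2,n0
  I1: injects 0.884 A into n1 (from n2)
  Y(L2) = 0.000-0.08775j S between n2,n3
  I2: injects 1.19 A into n1 (from n3)
Assemble and solve the 3×3 MNA system:
  V(n1)=4.311-0.6916j  V(n2)=-1.473+0.2363j  V(n3)=-3.608-2.633j

4.311-0.6916j V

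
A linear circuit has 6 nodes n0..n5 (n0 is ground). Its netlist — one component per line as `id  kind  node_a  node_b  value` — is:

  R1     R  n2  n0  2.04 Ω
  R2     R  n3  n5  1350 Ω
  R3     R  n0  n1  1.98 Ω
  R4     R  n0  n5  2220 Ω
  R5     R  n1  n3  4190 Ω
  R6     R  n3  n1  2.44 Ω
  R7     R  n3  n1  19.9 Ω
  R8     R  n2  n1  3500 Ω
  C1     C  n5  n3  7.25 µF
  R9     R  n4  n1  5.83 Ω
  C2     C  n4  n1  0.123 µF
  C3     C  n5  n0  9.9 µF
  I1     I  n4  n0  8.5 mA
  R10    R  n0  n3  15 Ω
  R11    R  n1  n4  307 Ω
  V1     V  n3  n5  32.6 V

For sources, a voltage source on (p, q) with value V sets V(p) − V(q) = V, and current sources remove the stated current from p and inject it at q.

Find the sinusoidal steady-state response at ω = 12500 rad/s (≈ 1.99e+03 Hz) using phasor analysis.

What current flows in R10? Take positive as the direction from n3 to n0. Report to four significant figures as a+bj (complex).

Element admittances at ω=12500 rad/s:
  Y(R1) = 0.4902+0.000j S between n2,n0
  Y(R2) = 0.0007407+0.000j S between n3,n5
  Y(R3) = 0.5051+0.000j S between n0,n1
  Y(R4) = 0.0004505+0.000j S between n0,n5
  Y(R5) = 0.0002387+0.000j S between n1,n3
  Y(R6) = 0.4098+0.000j S between n3,n1
  Y(R7) = 0.05025+0.000j S between n3,n1
  Y(R8) = 0.0002857+0.000j S between n2,n1
  Y(C1) = 0.000+0.09062j S between n5,n3
  Y(R9) = 0.1715+0.000j S between n4,n1
  Y(C2) = 0.000+0.001538j S between n4,n1
  Y(C3) = 0.000+0.1237j S between n5,n0
  I1: injects 0.0085 A into n0 (from n4)
  Y(R10) = 0.06667+0.000j S between n0,n3
  Y(R11) = 0.003257+0.000j S between n1,n4
  V1: constraint V(n3)−V(n5) = 32.6
Assemble and solve the 6×6 MNA system:
  V(n1)=2.165+5.370j  V(n2)=0.001261+0.003128j  V(n3)=4.561+11.27j  V(n4)=2.117+5.371j  V(n5)=-28.04+11.27j
  i(V1)=-1.431-6.419j

0.3040+0.7510j A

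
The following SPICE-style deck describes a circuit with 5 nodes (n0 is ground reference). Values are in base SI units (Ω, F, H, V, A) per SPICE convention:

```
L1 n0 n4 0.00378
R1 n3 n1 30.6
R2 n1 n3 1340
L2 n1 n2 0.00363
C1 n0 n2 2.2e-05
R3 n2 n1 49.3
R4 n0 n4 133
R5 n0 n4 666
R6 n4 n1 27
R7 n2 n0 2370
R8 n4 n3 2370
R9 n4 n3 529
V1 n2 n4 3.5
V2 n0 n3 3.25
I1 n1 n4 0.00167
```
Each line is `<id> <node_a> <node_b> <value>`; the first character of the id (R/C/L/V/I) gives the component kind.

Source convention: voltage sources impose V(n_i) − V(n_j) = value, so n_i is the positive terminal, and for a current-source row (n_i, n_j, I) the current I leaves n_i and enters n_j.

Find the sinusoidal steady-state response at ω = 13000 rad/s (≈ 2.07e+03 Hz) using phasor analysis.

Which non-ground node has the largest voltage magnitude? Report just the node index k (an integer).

MNA unknowns: 4 node voltages V₁..V_4 plus 2 source currents (V1, V2)
L1: Y=0.000-0.02035j on G[0,4]
R1: Y=0.03268+0.000j on G[3,1]
R2: Y=0.0007463+0.000j on G[1,3]
L2: Y=0.000-0.02119j on G[1,2]
C1: Y=0.000+0.2860j on G[0,2]
R3: Y=0.02028+0.000j on G[2,1]
R4: Y=0.007519+0.000j on G[0,4]
R5: Y=0.001502+0.000j on G[0,4]
R6: Y=0.03704+0.000j on G[4,1]
R7: Y=0.0004219+0.000j on G[2,0]
R8: Y=0.0004219+0.000j on G[4,3]
R9: Y=0.001890+0.000j on G[4,3]
V1: row V2−V4=3.5, i_V1 at 2,4
V2: row V0−V3=3.25, i_V2 at 0,3
I1: z[1]−=0.00167, z[4]+=0.00167
solve → V1=-2.635-0.6039j, V2=-0.1898-0.05204j, V3=-3.250+0.000j, V4=-3.690-0.05204j
aux → i_V1=-0.07610+0.09494j, i_V2=-0.01954+0.02031j

4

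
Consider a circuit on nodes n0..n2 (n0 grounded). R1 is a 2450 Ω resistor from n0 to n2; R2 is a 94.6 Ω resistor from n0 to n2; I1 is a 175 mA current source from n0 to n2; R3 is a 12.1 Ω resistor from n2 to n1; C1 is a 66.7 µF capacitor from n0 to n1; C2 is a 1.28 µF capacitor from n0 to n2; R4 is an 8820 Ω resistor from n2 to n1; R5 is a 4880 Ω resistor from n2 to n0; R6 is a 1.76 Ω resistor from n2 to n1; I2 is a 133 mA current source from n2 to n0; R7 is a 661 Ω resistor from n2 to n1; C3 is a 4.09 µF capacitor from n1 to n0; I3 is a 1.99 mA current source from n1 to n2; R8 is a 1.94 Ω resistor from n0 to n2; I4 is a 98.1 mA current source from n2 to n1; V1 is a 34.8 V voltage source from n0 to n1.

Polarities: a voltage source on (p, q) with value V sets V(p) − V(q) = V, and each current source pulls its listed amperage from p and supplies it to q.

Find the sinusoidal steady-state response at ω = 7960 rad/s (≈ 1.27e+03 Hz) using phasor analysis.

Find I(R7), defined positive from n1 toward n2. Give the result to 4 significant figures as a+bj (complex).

Apply KCL at each of the 2 non-ground nodes and solve the resulting linear system.
Node n1: branches {R3, C1, R4, R6, R7, C3, I3, I4, V1} → V_1 = -34.80+0.000j
Node n2: branches {R1, R2, I1, R3, C2, R4, R5, R6, I2, R7, I3, R8, I4} → V_2 = -19.30+0.1668j
Source currents: i(V1)=-10.21-19.72j

-0.02345-0.0002523j A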